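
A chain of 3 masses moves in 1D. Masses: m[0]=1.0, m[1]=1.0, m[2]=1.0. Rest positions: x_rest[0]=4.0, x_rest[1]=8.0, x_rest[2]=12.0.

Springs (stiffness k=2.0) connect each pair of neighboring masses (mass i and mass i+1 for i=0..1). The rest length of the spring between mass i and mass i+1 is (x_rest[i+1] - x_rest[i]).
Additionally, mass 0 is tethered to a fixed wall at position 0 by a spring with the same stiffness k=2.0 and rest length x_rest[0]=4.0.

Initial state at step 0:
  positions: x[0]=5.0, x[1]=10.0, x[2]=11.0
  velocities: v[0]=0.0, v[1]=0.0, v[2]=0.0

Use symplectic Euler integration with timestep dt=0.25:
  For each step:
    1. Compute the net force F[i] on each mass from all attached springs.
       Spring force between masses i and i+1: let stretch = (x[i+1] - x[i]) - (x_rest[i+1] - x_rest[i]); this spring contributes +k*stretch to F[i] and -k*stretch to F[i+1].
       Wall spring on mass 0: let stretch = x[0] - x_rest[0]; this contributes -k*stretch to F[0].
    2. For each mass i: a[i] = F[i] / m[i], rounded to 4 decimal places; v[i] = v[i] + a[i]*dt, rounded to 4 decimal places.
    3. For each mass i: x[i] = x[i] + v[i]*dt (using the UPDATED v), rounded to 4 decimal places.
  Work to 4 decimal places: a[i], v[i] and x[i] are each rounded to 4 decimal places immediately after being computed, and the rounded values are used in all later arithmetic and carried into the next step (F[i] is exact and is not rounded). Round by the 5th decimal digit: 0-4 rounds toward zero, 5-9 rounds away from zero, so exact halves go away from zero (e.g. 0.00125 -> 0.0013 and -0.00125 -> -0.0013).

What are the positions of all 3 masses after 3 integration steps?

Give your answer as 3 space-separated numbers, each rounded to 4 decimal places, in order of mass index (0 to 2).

Answer: 4.7246 7.7949 12.7383

Derivation:
Step 0: x=[5.0000 10.0000 11.0000] v=[0.0000 0.0000 0.0000]
Step 1: x=[5.0000 9.5000 11.3750] v=[0.0000 -2.0000 1.5000]
Step 2: x=[4.9375 8.6719 12.0156] v=[-0.2500 -3.3125 2.5625]
Step 3: x=[4.7246 7.7949 12.7383] v=[-0.8516 -3.5079 2.8907]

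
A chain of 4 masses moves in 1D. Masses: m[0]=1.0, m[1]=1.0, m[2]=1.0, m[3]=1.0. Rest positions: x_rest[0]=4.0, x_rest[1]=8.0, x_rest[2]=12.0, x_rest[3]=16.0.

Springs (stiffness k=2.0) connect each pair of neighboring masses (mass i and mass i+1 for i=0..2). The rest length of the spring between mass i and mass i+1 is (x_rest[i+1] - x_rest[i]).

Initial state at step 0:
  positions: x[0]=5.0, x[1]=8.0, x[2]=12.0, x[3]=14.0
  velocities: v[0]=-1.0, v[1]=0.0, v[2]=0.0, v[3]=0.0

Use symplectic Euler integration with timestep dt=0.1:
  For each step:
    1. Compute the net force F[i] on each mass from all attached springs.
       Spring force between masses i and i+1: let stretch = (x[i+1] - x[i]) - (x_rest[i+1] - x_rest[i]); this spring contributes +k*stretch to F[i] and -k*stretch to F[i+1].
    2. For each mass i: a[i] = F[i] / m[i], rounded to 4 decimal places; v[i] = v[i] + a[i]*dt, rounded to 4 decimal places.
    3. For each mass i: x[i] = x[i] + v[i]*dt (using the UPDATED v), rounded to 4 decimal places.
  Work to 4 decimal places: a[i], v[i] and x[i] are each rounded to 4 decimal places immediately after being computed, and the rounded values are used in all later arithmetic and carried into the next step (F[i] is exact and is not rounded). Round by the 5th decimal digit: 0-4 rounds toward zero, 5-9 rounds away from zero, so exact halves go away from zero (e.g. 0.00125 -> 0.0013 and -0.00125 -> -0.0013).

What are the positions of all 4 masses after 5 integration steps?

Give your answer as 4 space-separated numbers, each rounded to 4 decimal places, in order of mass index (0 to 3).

Answer: 4.2649 8.1967 11.4922 14.5464

Derivation:
Step 0: x=[5.0000 8.0000 12.0000 14.0000] v=[-1.0000 0.0000 0.0000 0.0000]
Step 1: x=[4.8800 8.0200 11.9600 14.0400] v=[-1.2000 0.2000 -0.4000 0.4000]
Step 2: x=[4.7428 8.0560 11.8828 14.1184] v=[-1.3720 0.3600 -0.7720 0.7840]
Step 3: x=[4.5919 8.1023 11.7738 14.2321] v=[-1.5094 0.4627 -1.0902 1.1369]
Step 4: x=[4.4312 8.1518 11.6405 14.3766] v=[-1.6073 0.4949 -1.3328 1.4452]
Step 5: x=[4.2649 8.1967 11.4922 14.5464] v=[-1.6632 0.4485 -1.4833 1.6980]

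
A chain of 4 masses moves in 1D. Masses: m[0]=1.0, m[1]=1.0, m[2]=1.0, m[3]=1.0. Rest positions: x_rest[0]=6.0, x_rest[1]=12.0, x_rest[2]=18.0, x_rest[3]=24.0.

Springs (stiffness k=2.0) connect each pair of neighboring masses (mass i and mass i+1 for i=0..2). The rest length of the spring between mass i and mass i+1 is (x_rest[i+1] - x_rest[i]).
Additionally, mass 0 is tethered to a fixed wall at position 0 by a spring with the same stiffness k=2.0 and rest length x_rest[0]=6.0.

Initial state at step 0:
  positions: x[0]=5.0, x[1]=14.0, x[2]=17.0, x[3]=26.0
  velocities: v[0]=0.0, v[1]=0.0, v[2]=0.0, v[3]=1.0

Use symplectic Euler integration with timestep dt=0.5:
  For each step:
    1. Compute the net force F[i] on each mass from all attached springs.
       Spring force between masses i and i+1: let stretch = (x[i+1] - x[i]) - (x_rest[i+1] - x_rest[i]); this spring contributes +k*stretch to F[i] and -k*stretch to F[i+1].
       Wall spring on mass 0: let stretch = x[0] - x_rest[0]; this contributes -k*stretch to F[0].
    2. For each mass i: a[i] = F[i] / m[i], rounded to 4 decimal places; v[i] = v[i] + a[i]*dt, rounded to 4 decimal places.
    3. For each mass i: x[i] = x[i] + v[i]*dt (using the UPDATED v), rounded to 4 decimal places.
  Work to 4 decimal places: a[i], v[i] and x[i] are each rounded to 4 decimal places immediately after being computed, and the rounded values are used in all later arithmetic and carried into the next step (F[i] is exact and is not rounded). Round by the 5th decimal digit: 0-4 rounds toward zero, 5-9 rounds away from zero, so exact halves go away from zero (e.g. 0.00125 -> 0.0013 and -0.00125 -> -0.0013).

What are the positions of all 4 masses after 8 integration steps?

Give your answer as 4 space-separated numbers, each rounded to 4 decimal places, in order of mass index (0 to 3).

Answer: 4.1797 14.3985 16.4533 25.2735

Derivation:
Step 0: x=[5.0000 14.0000 17.0000 26.0000] v=[0.0000 0.0000 0.0000 1.0000]
Step 1: x=[7.0000 11.0000 20.0000 25.0000] v=[4.0000 -6.0000 6.0000 -2.0000]
Step 2: x=[7.5000 10.5000 21.0000 24.5000] v=[1.0000 -1.0000 2.0000 -1.0000]
Step 3: x=[5.7500 13.7500 18.5000 25.2500] v=[-3.5000 6.5000 -5.0000 1.5000]
Step 4: x=[5.1250 15.3750 17.0000 25.6250] v=[-1.2500 3.2500 -3.0000 0.7500]
Step 5: x=[7.0625 12.6875 19.0000 24.6875] v=[3.8750 -5.3750 4.0000 -1.8750]
Step 6: x=[8.2813 10.3438 20.6875 23.9063] v=[2.4375 -4.6875 3.3750 -1.5625]
Step 7: x=[6.3907 12.1407 18.8126 24.5157] v=[-3.7813 3.5937 -3.7499 1.2187]
Step 8: x=[4.1797 14.3985 16.4533 25.2735] v=[-4.4220 4.5156 -4.7187 1.5156]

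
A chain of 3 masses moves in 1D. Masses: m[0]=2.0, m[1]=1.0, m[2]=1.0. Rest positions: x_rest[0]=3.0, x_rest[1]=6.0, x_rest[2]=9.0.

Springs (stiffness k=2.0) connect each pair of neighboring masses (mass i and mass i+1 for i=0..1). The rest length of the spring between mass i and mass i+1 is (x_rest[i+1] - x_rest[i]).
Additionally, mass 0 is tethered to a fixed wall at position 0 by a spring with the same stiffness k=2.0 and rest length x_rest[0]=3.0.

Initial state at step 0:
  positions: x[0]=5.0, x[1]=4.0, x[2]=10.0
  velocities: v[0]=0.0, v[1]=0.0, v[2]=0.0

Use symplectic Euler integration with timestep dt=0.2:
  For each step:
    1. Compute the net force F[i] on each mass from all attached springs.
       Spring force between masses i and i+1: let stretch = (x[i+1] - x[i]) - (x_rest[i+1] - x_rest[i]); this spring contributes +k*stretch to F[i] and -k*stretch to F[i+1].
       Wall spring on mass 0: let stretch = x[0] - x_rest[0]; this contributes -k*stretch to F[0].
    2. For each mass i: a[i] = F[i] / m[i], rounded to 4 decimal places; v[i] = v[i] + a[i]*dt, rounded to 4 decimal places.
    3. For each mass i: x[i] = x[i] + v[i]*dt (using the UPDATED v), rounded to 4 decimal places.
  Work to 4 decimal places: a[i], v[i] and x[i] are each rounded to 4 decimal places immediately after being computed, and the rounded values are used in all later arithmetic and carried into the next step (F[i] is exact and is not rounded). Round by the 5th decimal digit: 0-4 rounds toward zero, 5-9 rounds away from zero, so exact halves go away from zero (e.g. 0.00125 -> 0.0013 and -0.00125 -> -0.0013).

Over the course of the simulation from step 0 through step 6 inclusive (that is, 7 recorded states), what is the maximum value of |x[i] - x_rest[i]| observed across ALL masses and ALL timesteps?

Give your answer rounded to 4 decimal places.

Answer: 2.9518

Derivation:
Step 0: x=[5.0000 4.0000 10.0000] v=[0.0000 0.0000 0.0000]
Step 1: x=[4.7600 4.5600 9.7600] v=[-1.2000 2.8000 -1.2000]
Step 2: x=[4.3216 5.5520 9.3440] v=[-2.1920 4.9600 -2.0800]
Step 3: x=[3.7596 6.7489 8.8646] v=[-2.8102 5.9846 -2.3968]
Step 4: x=[3.1667 7.8759 8.4560] v=[-2.9643 5.6352 -2.0431]
Step 5: x=[2.6355 8.6726 8.2410] v=[-2.6558 3.9836 -1.0751]
Step 6: x=[2.2404 8.9518 8.3005] v=[-1.9755 1.3961 0.2975]
Max displacement = 2.9518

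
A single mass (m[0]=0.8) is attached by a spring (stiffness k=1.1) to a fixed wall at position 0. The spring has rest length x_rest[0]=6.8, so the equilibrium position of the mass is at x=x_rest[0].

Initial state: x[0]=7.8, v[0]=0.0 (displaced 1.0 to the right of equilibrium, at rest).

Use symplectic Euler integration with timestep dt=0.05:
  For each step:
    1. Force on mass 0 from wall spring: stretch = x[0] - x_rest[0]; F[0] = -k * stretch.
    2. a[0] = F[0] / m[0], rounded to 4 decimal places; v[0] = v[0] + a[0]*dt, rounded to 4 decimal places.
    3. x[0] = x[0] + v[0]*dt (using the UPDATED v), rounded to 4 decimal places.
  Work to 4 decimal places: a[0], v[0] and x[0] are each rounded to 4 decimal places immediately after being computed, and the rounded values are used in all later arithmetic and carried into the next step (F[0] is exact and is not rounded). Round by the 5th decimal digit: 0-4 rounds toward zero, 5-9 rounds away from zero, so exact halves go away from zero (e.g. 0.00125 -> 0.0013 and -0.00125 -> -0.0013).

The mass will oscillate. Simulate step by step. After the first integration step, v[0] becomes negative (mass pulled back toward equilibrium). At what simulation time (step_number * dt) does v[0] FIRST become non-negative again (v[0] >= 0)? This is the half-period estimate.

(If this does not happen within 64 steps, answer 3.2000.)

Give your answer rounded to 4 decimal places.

Step 0: x=[7.8000] v=[0.0000]
Step 1: x=[7.7966] v=[-0.0688]
Step 2: x=[7.7897] v=[-0.1373]
Step 3: x=[7.7794] v=[-0.2053]
Step 4: x=[7.7658] v=[-0.2726]
Step 5: x=[7.7489] v=[-0.3390]
Step 6: x=[7.7287] v=[-0.4042]
Step 7: x=[7.7053] v=[-0.4681]
Step 8: x=[7.6788] v=[-0.5303]
Step 9: x=[7.6493] v=[-0.5907]
Step 10: x=[7.6168] v=[-0.6491]
Step 11: x=[7.5815] v=[-0.7053]
Step 12: x=[7.5436] v=[-0.7590]
Step 13: x=[7.5031] v=[-0.8101]
Step 14: x=[7.4602] v=[-0.8584]
Step 15: x=[7.4150] v=[-0.9038]
Step 16: x=[7.3677] v=[-0.9461]
Step 17: x=[7.3184] v=[-0.9851]
Step 18: x=[7.2674] v=[-1.0207]
Step 19: x=[7.2148] v=[-1.0528]
Step 20: x=[7.1607] v=[-1.0813]
Step 21: x=[7.1054] v=[-1.1061]
Step 22: x=[7.0490] v=[-1.1271]
Step 23: x=[6.9918] v=[-1.1442]
Step 24: x=[6.9339] v=[-1.1574]
Step 25: x=[6.8756] v=[-1.1666]
Step 26: x=[6.8170] v=[-1.1718]
Step 27: x=[6.7584] v=[-1.1730]
Step 28: x=[6.6999] v=[-1.1701]
Step 29: x=[6.6417] v=[-1.1632]
Step 30: x=[6.5841] v=[-1.1523]
Step 31: x=[6.5272] v=[-1.1375]
Step 32: x=[6.4713] v=[-1.1187]
Step 33: x=[6.4165] v=[-1.0961]
Step 34: x=[6.3630] v=[-1.0697]
Step 35: x=[6.3110] v=[-1.0397]
Step 36: x=[6.2607] v=[-1.0061]
Step 37: x=[6.2123] v=[-0.9690]
Step 38: x=[6.1659] v=[-0.9286]
Step 39: x=[6.1217] v=[-0.8850]
Step 40: x=[6.0798] v=[-0.8384]
Step 41: x=[6.0404] v=[-0.7889]
Step 42: x=[6.0036] v=[-0.7367]
Step 43: x=[5.9695] v=[-0.6819]
Step 44: x=[5.9383] v=[-0.6248]
Step 45: x=[5.9100] v=[-0.5656]
Step 46: x=[5.8848] v=[-0.5044]
Step 47: x=[5.8627] v=[-0.4415]
Step 48: x=[5.8438] v=[-0.3771]
Step 49: x=[5.8282] v=[-0.3114]
Step 50: x=[5.8160] v=[-0.2446]
Step 51: x=[5.8072] v=[-0.1770]
Step 52: x=[5.8018] v=[-0.1087]
Step 53: x=[5.7998] v=[-0.0401]
Step 54: x=[5.8012] v=[0.0287]
First v>=0 after going negative at step 54, time=2.7000

Answer: 2.7000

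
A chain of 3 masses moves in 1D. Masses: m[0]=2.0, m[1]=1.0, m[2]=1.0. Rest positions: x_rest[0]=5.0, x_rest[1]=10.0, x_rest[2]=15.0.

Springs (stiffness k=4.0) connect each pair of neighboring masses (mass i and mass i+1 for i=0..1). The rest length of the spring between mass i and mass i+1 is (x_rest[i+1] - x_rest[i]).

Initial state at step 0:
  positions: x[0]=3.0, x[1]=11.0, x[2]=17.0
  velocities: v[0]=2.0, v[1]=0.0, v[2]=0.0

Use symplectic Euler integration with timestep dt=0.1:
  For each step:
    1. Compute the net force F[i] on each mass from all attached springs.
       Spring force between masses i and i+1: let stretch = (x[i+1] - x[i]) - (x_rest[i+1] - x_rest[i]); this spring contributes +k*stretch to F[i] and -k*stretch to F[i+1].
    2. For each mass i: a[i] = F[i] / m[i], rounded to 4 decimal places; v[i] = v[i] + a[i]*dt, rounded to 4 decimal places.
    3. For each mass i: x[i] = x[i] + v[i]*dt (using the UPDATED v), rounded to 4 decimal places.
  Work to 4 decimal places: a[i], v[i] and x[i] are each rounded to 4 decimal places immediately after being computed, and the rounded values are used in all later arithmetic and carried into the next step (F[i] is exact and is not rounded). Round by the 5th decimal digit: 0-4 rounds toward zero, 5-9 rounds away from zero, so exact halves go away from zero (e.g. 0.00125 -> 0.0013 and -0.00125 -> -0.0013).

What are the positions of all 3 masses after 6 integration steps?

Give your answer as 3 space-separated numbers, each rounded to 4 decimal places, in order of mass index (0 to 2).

Step 0: x=[3.0000 11.0000 17.0000] v=[2.0000 0.0000 0.0000]
Step 1: x=[3.2600 10.9200 16.9600] v=[2.6000 -0.8000 -0.4000]
Step 2: x=[3.5732 10.7752 16.8784] v=[3.1320 -1.4480 -0.8160]
Step 3: x=[3.9304 10.5865 16.7527] v=[3.5724 -1.8875 -1.2573]
Step 4: x=[4.3208 10.3782 16.5803] v=[3.9036 -2.0835 -1.7238]
Step 5: x=[4.7323 10.1756 16.3598] v=[4.1151 -2.0256 -2.2046]
Step 6: x=[5.1527 10.0027 16.0920] v=[4.2038 -1.7292 -2.6783]

Answer: 5.1527 10.0027 16.0920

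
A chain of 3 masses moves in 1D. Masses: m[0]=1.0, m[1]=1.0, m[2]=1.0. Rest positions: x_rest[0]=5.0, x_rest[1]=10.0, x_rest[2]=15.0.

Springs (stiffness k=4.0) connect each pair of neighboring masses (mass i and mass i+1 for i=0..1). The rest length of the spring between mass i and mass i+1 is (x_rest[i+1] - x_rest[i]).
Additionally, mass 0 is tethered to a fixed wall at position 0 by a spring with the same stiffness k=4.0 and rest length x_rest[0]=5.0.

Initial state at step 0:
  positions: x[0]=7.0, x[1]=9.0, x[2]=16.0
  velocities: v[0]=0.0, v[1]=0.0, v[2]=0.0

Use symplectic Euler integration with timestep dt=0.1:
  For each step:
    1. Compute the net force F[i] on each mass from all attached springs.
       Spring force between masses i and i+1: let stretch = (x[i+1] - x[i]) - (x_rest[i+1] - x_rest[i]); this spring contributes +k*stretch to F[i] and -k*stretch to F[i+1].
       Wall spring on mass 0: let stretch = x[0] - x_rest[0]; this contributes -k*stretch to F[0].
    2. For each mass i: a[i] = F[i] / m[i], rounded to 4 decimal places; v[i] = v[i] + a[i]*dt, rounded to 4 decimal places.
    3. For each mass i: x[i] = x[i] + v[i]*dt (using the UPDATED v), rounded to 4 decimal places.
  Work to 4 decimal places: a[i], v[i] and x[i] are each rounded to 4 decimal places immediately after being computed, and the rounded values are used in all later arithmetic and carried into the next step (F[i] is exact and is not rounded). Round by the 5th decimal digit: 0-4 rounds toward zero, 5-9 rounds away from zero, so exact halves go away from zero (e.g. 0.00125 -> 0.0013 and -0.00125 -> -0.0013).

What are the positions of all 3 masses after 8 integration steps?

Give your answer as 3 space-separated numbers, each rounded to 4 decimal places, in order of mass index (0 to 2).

Step 0: x=[7.0000 9.0000 16.0000] v=[0.0000 0.0000 0.0000]
Step 1: x=[6.8000 9.2000 15.9200] v=[-2.0000 2.0000 -0.8000]
Step 2: x=[6.4240 9.5728 15.7712] v=[-3.7600 3.7280 -1.4880]
Step 3: x=[5.9170 10.0676 15.5745] v=[-5.0701 4.9478 -1.9674]
Step 4: x=[5.3393 10.6166 15.3575] v=[-5.7767 5.4903 -2.1702]
Step 5: x=[4.7592 11.1442 15.1508] v=[-5.8015 5.2757 -2.0666]
Step 6: x=[4.2441 11.5766 14.9839] v=[-5.1512 4.3243 -1.6692]
Step 7: x=[3.8525 11.8520 14.8807] v=[-3.9158 2.7542 -1.0321]
Step 8: x=[3.6268 11.9286 14.8563] v=[-2.2570 0.7659 -0.2436]

Answer: 3.6268 11.9286 14.8563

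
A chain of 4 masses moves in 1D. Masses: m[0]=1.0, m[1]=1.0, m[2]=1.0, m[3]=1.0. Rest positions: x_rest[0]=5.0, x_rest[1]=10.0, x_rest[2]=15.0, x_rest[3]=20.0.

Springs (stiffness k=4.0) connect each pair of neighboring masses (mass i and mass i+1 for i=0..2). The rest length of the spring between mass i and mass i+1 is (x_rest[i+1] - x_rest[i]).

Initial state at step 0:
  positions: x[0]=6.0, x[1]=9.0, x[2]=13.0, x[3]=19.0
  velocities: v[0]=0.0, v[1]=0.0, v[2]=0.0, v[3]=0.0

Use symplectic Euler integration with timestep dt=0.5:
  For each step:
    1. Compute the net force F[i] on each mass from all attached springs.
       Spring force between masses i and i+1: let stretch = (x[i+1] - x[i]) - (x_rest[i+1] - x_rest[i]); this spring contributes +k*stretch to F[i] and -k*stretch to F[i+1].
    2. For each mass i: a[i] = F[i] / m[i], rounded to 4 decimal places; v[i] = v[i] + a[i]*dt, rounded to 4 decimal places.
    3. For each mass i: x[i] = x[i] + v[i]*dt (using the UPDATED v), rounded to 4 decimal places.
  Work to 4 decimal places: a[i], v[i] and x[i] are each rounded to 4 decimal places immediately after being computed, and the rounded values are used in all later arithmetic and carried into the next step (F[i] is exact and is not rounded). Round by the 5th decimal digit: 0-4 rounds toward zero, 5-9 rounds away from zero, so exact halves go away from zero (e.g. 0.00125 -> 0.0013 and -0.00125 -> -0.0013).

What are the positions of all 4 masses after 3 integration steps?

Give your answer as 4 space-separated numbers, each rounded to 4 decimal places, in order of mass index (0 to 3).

Step 0: x=[6.0000 9.0000 13.0000 19.0000] v=[0.0000 0.0000 0.0000 0.0000]
Step 1: x=[4.0000 10.0000 15.0000 18.0000] v=[-4.0000 2.0000 4.0000 -2.0000]
Step 2: x=[3.0000 10.0000 15.0000 19.0000] v=[-2.0000 0.0000 0.0000 2.0000]
Step 3: x=[4.0000 8.0000 14.0000 21.0000] v=[2.0000 -4.0000 -2.0000 4.0000]

Answer: 4.0000 8.0000 14.0000 21.0000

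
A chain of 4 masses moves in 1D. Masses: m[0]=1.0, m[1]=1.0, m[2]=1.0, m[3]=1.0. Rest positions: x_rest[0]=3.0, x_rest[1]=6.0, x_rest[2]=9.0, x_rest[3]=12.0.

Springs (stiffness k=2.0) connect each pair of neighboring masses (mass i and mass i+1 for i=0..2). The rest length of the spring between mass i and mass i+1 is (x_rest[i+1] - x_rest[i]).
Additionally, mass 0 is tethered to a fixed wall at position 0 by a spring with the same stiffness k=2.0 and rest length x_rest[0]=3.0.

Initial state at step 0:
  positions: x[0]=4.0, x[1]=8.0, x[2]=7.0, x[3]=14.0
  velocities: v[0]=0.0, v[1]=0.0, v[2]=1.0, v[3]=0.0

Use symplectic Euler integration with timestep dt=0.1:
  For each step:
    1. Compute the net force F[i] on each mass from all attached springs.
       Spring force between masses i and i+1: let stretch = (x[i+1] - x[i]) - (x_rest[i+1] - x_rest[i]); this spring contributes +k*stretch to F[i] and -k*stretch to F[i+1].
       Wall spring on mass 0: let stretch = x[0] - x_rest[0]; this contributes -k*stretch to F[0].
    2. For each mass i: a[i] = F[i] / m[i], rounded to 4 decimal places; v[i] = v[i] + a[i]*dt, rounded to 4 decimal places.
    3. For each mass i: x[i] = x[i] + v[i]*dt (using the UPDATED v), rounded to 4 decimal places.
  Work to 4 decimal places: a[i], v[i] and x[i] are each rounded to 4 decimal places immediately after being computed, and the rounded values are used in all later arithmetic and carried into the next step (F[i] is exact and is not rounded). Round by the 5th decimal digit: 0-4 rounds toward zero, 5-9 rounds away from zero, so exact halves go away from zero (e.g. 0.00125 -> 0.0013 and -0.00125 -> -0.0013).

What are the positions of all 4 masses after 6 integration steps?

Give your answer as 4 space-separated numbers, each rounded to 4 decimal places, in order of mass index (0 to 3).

Answer: 3.8800 6.4228 10.1848 12.6956

Derivation:
Step 0: x=[4.0000 8.0000 7.0000 14.0000] v=[0.0000 0.0000 1.0000 0.0000]
Step 1: x=[4.0000 7.9000 7.2600 13.9200] v=[0.0000 -1.0000 2.6000 -0.8000]
Step 2: x=[3.9980 7.7092 7.6660 13.7668] v=[-0.0200 -1.9080 4.0600 -1.5320]
Step 3: x=[3.9903 7.4433 8.1949 13.5516] v=[-0.0774 -2.6589 5.2888 -2.1522]
Step 4: x=[3.9718 7.1234 8.8159 13.2893] v=[-0.1849 -3.1992 6.2098 -2.6235]
Step 5: x=[3.9369 6.7743 9.4925 12.9975] v=[-0.3489 -3.4910 6.7660 -2.9182]
Step 6: x=[3.8800 6.4228 10.1848 12.6956] v=[-0.5688 -3.5148 6.9234 -3.0192]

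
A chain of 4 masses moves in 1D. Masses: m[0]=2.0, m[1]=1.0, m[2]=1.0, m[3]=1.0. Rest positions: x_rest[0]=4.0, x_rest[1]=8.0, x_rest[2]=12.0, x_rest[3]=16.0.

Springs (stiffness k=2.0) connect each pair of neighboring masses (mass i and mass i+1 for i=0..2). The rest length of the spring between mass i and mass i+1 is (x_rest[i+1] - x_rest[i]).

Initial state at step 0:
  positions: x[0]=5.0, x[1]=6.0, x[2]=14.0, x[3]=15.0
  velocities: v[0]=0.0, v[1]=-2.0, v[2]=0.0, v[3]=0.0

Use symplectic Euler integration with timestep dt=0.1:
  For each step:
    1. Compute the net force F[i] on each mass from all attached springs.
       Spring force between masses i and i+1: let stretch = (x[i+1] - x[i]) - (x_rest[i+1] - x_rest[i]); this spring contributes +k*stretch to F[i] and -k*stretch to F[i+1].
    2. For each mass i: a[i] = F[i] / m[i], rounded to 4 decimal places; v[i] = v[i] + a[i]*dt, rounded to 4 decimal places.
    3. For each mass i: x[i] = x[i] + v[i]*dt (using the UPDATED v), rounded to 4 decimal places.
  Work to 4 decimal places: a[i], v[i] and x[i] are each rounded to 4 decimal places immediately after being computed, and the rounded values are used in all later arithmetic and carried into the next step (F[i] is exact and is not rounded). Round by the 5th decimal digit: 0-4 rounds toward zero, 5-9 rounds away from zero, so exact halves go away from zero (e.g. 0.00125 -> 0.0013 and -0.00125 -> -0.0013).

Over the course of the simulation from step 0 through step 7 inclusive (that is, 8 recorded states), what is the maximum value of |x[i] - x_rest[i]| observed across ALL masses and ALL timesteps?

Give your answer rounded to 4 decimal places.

Step 0: x=[5.0000 6.0000 14.0000 15.0000] v=[0.0000 -2.0000 0.0000 0.0000]
Step 1: x=[4.9700 5.9400 13.8600 15.0600] v=[-0.3000 -0.6000 -1.4000 0.6000]
Step 2: x=[4.9097 6.0190 13.5856 15.1760] v=[-0.6030 0.7900 -2.7440 1.1600]
Step 3: x=[4.8205 6.2272 13.1917 15.3402] v=[-0.8921 2.0815 -3.9392 1.6419]
Step 4: x=[4.7054 6.5465 12.7015 15.5414] v=[-1.1514 3.1931 -4.9024 2.0122]
Step 5: x=[4.5687 6.9521 12.1450 15.7658] v=[-1.3673 4.0559 -5.5654 2.2442]
Step 6: x=[4.4158 7.4139 11.5570 15.9978] v=[-1.5290 4.6178 -5.8798 2.3200]
Step 7: x=[4.2529 7.8986 10.9750 16.2210] v=[-1.6292 4.8468 -5.8203 2.2318]
Max displacement = 2.0600

Answer: 2.0600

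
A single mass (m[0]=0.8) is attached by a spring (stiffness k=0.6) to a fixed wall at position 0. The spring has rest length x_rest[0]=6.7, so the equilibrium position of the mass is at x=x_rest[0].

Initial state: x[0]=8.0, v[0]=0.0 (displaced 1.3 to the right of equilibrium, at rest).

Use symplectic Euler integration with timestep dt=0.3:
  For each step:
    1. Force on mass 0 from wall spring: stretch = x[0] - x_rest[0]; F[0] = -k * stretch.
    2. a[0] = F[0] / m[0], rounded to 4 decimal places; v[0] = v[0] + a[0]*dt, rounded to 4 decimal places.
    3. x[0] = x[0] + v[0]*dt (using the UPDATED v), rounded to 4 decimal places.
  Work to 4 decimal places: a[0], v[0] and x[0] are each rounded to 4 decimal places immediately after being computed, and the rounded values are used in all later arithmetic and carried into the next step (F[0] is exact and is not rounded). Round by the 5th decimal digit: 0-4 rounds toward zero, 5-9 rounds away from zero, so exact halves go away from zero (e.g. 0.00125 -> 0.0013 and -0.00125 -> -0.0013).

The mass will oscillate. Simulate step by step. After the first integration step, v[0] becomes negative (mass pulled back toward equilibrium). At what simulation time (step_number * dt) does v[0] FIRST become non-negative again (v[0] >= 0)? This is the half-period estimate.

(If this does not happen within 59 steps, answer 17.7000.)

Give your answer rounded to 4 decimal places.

Step 0: x=[8.0000] v=[0.0000]
Step 1: x=[7.9123] v=[-0.2925]
Step 2: x=[7.7427] v=[-0.5653]
Step 3: x=[7.5027] v=[-0.7999]
Step 4: x=[7.2086] v=[-0.9805]
Step 5: x=[6.8801] v=[-1.0950]
Step 6: x=[6.5395] v=[-1.1355]
Step 7: x=[6.2097] v=[-1.0994]
Step 8: x=[5.9130] v=[-0.9891]
Step 9: x=[5.6694] v=[-0.8120]
Step 10: x=[5.4954] v=[-0.5801]
Step 11: x=[5.4027] v=[-0.3091]
Step 12: x=[5.3975] v=[-0.0172]
Step 13: x=[5.4803] v=[0.2759]
First v>=0 after going negative at step 13, time=3.9000

Answer: 3.9000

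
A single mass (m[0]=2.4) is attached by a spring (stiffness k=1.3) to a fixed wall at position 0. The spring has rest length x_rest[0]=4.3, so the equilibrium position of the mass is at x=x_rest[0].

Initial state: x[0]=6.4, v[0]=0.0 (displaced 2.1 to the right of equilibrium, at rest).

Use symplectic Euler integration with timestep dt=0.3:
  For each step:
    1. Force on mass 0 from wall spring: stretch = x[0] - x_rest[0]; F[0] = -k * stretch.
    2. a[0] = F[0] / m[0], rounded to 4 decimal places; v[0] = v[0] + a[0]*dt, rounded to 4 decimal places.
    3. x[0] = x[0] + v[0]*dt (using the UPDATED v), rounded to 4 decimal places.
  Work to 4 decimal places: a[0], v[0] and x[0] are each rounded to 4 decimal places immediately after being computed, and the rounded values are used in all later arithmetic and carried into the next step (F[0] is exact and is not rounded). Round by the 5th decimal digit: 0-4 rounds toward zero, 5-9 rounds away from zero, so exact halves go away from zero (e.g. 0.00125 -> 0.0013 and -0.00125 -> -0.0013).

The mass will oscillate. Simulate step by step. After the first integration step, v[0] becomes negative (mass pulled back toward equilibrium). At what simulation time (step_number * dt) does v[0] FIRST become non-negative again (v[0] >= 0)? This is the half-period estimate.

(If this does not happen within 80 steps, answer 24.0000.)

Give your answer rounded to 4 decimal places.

Step 0: x=[6.4000] v=[0.0000]
Step 1: x=[6.2976] v=[-0.3413]
Step 2: x=[6.0978] v=[-0.6659]
Step 3: x=[5.8104] v=[-0.9580]
Step 4: x=[5.4494] v=[-1.2034]
Step 5: x=[5.0323] v=[-1.3902]
Step 6: x=[4.5795] v=[-1.5092]
Step 7: x=[4.1131] v=[-1.5546]
Step 8: x=[3.6558] v=[-1.5242]
Step 9: x=[3.2300] v=[-1.4195]
Step 10: x=[2.8563] v=[-1.2456]
Step 11: x=[2.5530] v=[-1.0110]
Step 12: x=[2.3349] v=[-0.7271]
Step 13: x=[2.2126] v=[-0.4078]
Step 14: x=[2.1920] v=[-0.0686]
Step 15: x=[2.2742] v=[0.2739]
First v>=0 after going negative at step 15, time=4.5000

Answer: 4.5000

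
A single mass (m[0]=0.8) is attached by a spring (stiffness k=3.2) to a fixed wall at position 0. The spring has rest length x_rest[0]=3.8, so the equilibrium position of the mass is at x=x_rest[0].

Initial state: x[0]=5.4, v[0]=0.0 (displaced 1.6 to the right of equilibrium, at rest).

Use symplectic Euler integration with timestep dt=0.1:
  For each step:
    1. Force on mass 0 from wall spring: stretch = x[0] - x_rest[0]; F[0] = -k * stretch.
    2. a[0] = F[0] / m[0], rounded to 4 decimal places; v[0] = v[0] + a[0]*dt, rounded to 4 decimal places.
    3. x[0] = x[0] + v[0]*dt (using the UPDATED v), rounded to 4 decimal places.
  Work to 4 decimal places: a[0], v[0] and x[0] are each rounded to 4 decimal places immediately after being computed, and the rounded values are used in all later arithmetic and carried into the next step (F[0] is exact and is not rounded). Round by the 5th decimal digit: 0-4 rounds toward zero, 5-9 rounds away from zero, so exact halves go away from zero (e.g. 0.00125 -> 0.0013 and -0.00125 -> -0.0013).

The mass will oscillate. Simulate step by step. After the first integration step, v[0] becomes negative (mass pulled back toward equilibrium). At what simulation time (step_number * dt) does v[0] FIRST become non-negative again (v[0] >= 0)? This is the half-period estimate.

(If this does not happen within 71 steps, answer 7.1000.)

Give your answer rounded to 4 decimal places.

Step 0: x=[5.4000] v=[0.0000]
Step 1: x=[5.3360] v=[-0.6400]
Step 2: x=[5.2106] v=[-1.2544]
Step 3: x=[5.0287] v=[-1.8186]
Step 4: x=[4.7977] v=[-2.3101]
Step 5: x=[4.5268] v=[-2.7092]
Step 6: x=[4.2268] v=[-2.9999]
Step 7: x=[3.9097] v=[-3.1706]
Step 8: x=[3.5883] v=[-3.2145]
Step 9: x=[3.2753] v=[-3.1298]
Step 10: x=[2.9833] v=[-2.9199]
Step 11: x=[2.7240] v=[-2.5932]
Step 12: x=[2.5077] v=[-2.1628]
Step 13: x=[2.3431] v=[-1.6459]
Step 14: x=[2.2368] v=[-1.0631]
Step 15: x=[2.1930] v=[-0.4378]
Step 16: x=[2.2135] v=[0.2050]
First v>=0 after going negative at step 16, time=1.6000

Answer: 1.6000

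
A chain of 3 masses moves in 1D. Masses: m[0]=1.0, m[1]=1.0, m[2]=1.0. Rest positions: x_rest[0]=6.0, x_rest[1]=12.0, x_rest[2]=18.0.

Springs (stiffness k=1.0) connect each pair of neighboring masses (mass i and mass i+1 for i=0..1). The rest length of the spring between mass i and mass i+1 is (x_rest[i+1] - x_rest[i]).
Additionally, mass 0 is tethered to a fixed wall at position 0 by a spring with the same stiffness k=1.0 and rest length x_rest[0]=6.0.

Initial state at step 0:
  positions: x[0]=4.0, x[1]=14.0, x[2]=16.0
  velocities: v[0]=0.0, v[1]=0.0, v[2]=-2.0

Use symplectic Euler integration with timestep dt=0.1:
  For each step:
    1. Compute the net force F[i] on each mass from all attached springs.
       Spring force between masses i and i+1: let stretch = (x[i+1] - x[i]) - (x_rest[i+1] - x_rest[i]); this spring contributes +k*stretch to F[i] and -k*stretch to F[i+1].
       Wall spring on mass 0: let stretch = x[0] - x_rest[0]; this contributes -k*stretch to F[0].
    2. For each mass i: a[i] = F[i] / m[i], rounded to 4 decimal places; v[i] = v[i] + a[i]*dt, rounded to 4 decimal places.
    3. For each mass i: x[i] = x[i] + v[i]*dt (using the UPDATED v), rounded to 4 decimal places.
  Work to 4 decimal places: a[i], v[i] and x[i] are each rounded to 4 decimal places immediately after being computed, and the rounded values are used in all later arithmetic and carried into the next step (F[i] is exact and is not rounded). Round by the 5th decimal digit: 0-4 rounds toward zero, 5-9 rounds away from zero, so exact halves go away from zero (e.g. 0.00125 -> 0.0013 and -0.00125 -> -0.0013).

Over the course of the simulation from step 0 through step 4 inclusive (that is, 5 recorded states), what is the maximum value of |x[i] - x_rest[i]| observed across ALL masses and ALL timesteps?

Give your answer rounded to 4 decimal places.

Answer: 2.3980

Derivation:
Step 0: x=[4.0000 14.0000 16.0000] v=[0.0000 0.0000 -2.0000]
Step 1: x=[4.0600 13.9200 15.8400] v=[0.6000 -0.8000 -1.6000]
Step 2: x=[4.1780 13.7606 15.7208] v=[1.1800 -1.5940 -1.1920]
Step 3: x=[4.3501 13.5250 15.6420] v=[1.7205 -2.3562 -0.7880]
Step 4: x=[4.5704 13.2188 15.6020] v=[2.2030 -3.0620 -0.3997]
Max displacement = 2.3980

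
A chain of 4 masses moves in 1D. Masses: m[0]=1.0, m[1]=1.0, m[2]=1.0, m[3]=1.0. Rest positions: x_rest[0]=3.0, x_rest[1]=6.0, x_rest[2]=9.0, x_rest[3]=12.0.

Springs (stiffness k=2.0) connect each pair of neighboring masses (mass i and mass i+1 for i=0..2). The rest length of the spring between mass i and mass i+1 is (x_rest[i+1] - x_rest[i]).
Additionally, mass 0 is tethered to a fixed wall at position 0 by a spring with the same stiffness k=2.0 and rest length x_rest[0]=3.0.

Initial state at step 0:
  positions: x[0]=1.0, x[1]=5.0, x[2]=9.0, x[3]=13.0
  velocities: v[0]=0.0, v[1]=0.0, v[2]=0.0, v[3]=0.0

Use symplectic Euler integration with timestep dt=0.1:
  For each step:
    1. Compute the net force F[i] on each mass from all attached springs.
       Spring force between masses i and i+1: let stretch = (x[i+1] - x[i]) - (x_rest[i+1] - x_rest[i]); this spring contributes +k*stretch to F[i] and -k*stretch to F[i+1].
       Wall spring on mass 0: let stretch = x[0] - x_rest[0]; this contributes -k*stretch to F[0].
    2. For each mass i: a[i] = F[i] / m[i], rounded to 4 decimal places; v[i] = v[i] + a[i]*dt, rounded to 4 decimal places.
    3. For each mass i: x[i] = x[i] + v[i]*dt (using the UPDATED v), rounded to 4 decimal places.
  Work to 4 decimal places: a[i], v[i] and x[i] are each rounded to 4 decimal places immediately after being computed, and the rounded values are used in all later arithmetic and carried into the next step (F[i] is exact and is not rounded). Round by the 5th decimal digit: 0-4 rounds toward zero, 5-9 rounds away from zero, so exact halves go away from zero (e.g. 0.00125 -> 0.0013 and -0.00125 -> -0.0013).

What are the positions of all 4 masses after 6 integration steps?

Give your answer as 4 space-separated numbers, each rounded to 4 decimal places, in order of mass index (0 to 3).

Step 0: x=[1.0000 5.0000 9.0000 13.0000] v=[0.0000 0.0000 0.0000 0.0000]
Step 1: x=[1.0600 5.0000 9.0000 12.9800] v=[0.6000 0.0000 0.0000 -0.2000]
Step 2: x=[1.1776 5.0012 8.9996 12.9404] v=[1.1760 0.0120 -0.0040 -0.3960]
Step 3: x=[1.3481 5.0059 8.9981 12.8820] v=[1.7052 0.0470 -0.0155 -0.5842]
Step 4: x=[1.5648 5.0173 8.9944 12.8059] v=[2.1671 0.1139 -0.0372 -0.7610]
Step 5: x=[1.8193 5.0392 8.9874 12.7136] v=[2.5446 0.2188 -0.0703 -0.9233]
Step 6: x=[2.1018 5.0757 8.9759 12.6068] v=[2.8247 0.3645 -0.1147 -1.0685]

Answer: 2.1018 5.0757 8.9759 12.6068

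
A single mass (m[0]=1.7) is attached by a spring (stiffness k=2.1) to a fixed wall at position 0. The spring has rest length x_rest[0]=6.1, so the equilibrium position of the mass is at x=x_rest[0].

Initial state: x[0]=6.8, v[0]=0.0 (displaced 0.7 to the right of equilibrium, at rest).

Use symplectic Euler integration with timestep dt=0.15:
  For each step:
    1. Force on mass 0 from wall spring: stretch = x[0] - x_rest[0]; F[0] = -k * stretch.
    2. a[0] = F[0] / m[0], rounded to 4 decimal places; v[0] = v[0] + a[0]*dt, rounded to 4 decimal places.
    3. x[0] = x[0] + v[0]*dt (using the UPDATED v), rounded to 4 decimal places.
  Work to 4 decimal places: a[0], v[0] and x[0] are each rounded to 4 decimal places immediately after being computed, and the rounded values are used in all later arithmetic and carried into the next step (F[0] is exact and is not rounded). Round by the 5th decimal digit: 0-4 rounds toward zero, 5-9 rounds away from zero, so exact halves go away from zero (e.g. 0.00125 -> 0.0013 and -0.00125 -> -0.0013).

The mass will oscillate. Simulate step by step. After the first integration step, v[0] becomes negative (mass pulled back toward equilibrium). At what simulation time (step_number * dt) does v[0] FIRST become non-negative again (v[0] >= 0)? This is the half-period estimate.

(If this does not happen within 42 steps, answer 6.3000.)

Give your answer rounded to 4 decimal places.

Step 0: x=[6.8000] v=[0.0000]
Step 1: x=[6.7805] v=[-0.1297]
Step 2: x=[6.7421] v=[-0.2558]
Step 3: x=[6.6859] v=[-0.3748]
Step 4: x=[6.6134] v=[-0.4834]
Step 5: x=[6.5266] v=[-0.5785]
Step 6: x=[6.4280] v=[-0.6576]
Step 7: x=[6.3202] v=[-0.7184]
Step 8: x=[6.2063] v=[-0.7592]
Step 9: x=[6.0895] v=[-0.7789]
Step 10: x=[5.9730] v=[-0.7770]
Step 11: x=[5.8600] v=[-0.7535]
Step 12: x=[5.7537] v=[-0.7090]
Step 13: x=[5.6570] v=[-0.6448]
Step 14: x=[5.5726] v=[-0.5627]
Step 15: x=[5.5029] v=[-0.4650]
Step 16: x=[5.4497] v=[-0.3544]
Step 17: x=[5.4146] v=[-0.2339]
Step 18: x=[5.3986] v=[-0.1069]
Step 19: x=[5.4021] v=[0.0231]
First v>=0 after going negative at step 19, time=2.8500

Answer: 2.8500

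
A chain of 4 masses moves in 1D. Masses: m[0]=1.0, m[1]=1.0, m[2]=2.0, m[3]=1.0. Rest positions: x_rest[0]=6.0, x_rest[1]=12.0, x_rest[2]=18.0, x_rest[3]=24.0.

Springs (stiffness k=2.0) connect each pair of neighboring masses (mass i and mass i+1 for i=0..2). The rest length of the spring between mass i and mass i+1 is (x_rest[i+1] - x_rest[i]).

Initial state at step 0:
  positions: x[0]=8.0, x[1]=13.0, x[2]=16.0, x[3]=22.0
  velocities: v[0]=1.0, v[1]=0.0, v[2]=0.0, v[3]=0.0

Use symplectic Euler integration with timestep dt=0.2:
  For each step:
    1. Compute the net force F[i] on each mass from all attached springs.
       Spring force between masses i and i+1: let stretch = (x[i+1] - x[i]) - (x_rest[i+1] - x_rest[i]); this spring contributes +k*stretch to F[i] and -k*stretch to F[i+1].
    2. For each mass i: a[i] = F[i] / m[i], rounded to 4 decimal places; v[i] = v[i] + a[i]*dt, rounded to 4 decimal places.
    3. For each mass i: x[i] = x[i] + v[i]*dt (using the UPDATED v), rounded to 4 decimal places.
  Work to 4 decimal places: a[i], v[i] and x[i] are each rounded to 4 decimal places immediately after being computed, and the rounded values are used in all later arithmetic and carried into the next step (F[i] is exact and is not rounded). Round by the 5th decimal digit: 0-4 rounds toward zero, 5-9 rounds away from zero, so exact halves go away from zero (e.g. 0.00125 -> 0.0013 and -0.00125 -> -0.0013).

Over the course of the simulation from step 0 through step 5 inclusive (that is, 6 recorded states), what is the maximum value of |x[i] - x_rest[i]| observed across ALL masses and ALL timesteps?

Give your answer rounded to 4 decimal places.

Step 0: x=[8.0000 13.0000 16.0000 22.0000] v=[1.0000 0.0000 0.0000 0.0000]
Step 1: x=[8.1200 12.8400 16.1200 22.0000] v=[0.6000 -0.8000 0.6000 0.0000]
Step 2: x=[8.1376 12.5648 16.3440 22.0096] v=[0.0880 -1.3760 1.1200 0.0480]
Step 3: x=[8.0294 12.2378 16.6435 22.0460] v=[-0.5411 -1.6352 1.4973 0.1818]
Step 4: x=[7.7779 11.9265 16.9828 22.1302] v=[-1.2577 -1.5563 1.6967 0.4208]
Step 5: x=[7.3782 11.6879 17.3258 22.2826] v=[-1.9983 -1.1932 1.7149 0.7618]
Max displacement = 2.1376

Answer: 2.1376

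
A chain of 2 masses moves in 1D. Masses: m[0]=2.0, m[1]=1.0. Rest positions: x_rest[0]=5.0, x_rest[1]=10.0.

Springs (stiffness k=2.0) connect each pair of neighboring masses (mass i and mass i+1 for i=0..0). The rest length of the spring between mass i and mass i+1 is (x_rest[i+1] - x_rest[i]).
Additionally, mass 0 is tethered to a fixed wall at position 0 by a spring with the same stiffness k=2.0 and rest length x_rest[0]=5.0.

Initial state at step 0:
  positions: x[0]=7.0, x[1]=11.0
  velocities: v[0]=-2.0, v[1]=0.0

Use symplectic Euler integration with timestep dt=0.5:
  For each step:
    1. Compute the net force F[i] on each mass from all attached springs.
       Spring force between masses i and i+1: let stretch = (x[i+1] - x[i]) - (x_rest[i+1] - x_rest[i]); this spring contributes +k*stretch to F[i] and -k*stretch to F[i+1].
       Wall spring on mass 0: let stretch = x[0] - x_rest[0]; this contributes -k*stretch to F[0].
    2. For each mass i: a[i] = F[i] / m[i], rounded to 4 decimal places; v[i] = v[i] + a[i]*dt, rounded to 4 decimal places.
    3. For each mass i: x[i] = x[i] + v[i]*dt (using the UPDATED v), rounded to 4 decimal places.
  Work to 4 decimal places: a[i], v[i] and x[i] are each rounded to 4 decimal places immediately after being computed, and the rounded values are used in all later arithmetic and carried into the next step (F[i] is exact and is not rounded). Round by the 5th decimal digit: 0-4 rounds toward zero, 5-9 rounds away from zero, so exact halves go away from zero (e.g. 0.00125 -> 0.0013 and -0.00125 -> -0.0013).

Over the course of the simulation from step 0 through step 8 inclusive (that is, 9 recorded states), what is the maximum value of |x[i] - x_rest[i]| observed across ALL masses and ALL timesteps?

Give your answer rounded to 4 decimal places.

Step 0: x=[7.0000 11.0000] v=[-2.0000 0.0000]
Step 1: x=[5.2500 11.5000] v=[-3.5000 1.0000]
Step 2: x=[3.7500 11.3750] v=[-3.0000 -0.2500]
Step 3: x=[3.2188 9.9375] v=[-1.0625 -2.8750]
Step 4: x=[3.5626 7.6407] v=[0.6875 -4.5937]
Step 5: x=[4.0353 5.8048] v=[0.9453 -3.6718]
Step 6: x=[3.9415 5.5842] v=[-0.1876 -0.4413]
Step 7: x=[3.2730 7.0422] v=[-1.3370 2.9160]
Step 8: x=[2.7286 9.1156] v=[-1.0889 4.1468]
Max displacement = 4.4158

Answer: 4.4158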